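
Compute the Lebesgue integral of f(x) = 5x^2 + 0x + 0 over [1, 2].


The Lebesgue integral of a Riemann-integrable function agrees with the Riemann integral.
Antiderivative F(x) = (5/3)x^3 + (0/2)x^2 + 0x
F(2) = (5/3)*2^3 + (0/2)*2^2 + 0*2
     = (5/3)*8 + (0/2)*4 + 0*2
     = 13.333333 + 0.0 + 0
     = 13.333333
F(1) = 1.666667
Integral = F(2) - F(1) = 13.333333 - 1.666667 = 11.666667


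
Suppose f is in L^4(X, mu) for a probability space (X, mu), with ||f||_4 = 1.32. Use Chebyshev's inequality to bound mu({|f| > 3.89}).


Chebyshev/Markov inequality: mu(|f| > eps) <= (||f||_p / eps)^p
Step 1: ||f||_4 / eps = 1.32 / 3.89 = 0.339332
Step 2: Raise to power p = 4:
  (0.339332)^4 = 0.013259
Step 3: Therefore mu(|f| > 3.89) <= 0.013259


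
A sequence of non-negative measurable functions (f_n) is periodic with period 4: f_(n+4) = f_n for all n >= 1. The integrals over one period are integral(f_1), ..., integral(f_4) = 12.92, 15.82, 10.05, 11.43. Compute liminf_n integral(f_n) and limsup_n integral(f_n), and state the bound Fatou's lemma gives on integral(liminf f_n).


The sequence (integral(f_n)) is periodic with period 4, repeating the values 12.92, 15.82, 10.05, 11.43 indefinitely.
Step 1: For a periodic sequence, every tail (a_m, a_(m+1), ...) contains all 4 period values infinitely often.
Step 2: Hence inf of every tail = min of the period values = min(12.92, 15.82, 10.05, 11.43) = 10.05.
        liminf_n integral(f_n) = sup over m of (inf of tail from m) = 10.05.
Step 3: Similarly sup of every tail = max of the period values = 15.82.
        limsup_n integral(f_n) = 15.82.
Step 4: Fatou's lemma: integral(liminf_n f_n) <= liminf_n integral(f_n) = 10.05.
        So the integral of the pointwise liminf is at most 10.05.


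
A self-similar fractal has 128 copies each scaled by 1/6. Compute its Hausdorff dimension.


For a self-similar set with N copies scaled by 1/r:
dim_H = log(N)/log(r) = log(128)/log(6)
= 4.85203/1.791759
= 2.70797


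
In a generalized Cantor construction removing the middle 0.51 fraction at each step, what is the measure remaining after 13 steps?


Step 1: At each step, fraction remaining = 1 - 0.51 = 0.49
Step 2: After 13 steps, measure = (0.49)^13
Result = 9.387480e-05


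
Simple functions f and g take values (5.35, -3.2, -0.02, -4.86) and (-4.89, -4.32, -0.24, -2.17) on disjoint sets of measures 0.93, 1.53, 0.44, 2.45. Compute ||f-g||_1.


Step 1: Compute differences f_i - g_i:
  5.35 - -4.89 = 10.24
  -3.2 - -4.32 = 1.12
  -0.02 - -0.24 = 0.22
  -4.86 - -2.17 = -2.69
Step 2: Compute |diff|^1 * measure for each set:
  |10.24|^1 * 0.93 = 10.24 * 0.93 = 9.5232
  |1.12|^1 * 1.53 = 1.12 * 1.53 = 1.7136
  |0.22|^1 * 0.44 = 0.22 * 0.44 = 0.0968
  |-2.69|^1 * 2.45 = 2.69 * 2.45 = 6.5905
Step 3: Sum = 17.9241
Step 4: ||f-g||_1 = (17.9241)^(1/1) = 17.9241


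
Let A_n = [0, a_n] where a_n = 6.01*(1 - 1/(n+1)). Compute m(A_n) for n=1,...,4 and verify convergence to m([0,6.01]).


By continuity of measure from below: if A_n increases to A, then m(A_n) -> m(A).
Here A = [0, 6.01], so m(A) = 6.01
Step 1: a_1 = 6.01*(1 - 1/2) = 3.005, m(A_1) = 3.005
Step 2: a_2 = 6.01*(1 - 1/3) = 4.0067, m(A_2) = 4.0067
Step 3: a_3 = 6.01*(1 - 1/4) = 4.5075, m(A_3) = 4.5075
Step 4: a_4 = 6.01*(1 - 1/5) = 4.808, m(A_4) = 4.808
Limit: m(A_n) -> m([0,6.01]) = 6.01


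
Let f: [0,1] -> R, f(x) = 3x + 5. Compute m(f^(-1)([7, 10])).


f^(-1)([7, 10]) = {x : 7 <= 3x + 5 <= 10}
Solving: (7 - 5)/3 <= x <= (10 - 5)/3
= [0.666667, 1.666667]
Intersecting with [0,1]: [0.666667, 1]
Measure = 1 - 0.666667 = 0.333333


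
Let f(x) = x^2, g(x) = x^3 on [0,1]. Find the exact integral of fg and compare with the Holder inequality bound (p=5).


Step 1: Exact integral of f*g = integral(x^5, 0, 1) = 1/6
     = 0.166667
Step 2: Holder bound with p=5, q=1.25:
  ||f||_p = (integral x^10 dx)^(1/5) = (1/11)^(1/5) = 0.619044
  ||g||_q = (integral x^3.75 dx)^(1/1.25) = (1/4.75)^(1/1.25) = 0.287505
Step 3: Holder bound = ||f||_p * ||g||_q = 0.619044 * 0.287505 = 0.177978
Verification: 0.166667 <= 0.177978 (Holder holds)


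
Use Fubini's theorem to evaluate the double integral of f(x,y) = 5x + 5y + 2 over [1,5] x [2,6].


By Fubini, integrate in x first, then y.
Step 1: Fix y, integrate over x in [1,5]:
  integral(5x + 5y + 2, x=1..5)
  = 5*(5^2 - 1^2)/2 + (5y + 2)*(5 - 1)
  = 60 + (5y + 2)*4
  = 60 + 20y + 8
  = 68 + 20y
Step 2: Integrate over y in [2,6]:
  integral(68 + 20y, y=2..6)
  = 68*4 + 20*(6^2 - 2^2)/2
  = 272 + 320
  = 592


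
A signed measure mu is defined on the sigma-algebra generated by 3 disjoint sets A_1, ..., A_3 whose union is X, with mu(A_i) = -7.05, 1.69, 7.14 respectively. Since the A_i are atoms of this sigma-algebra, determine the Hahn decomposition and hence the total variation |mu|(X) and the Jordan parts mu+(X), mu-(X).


Step 1: Every measurable set is a union of atoms (the cells / points), so a Hahn decomposition is
  obtained by grouping atoms by sign: P = union of atoms with mu > 0, N = union of the remaining atoms.
  Atoms in P (indices): 2, 3;  atoms in N (indices): 1
  Positive values: 1.69, 7.14
  Negative values: -7.05
Step 2: mu+(X) = mu(P) = sum of positive atom values = 8.83
Step 3: mu-(X) = -mu(N) = sum of |negative atom values| = 7.05
Step 4: |mu|(X) = mu+(X) + mu-(X) = 8.83 + 7.05 = 15.88


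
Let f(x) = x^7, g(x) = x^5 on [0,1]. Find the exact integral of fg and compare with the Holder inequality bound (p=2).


Step 1: Exact integral of f*g = integral(x^12, 0, 1) = 1/13
     = 0.076923
Step 2: Holder bound with p=2, q=2:
  ||f||_p = (integral x^14 dx)^(1/2) = (1/15)^(1/2) = 0.258199
  ||g||_q = (integral x^10 dx)^(1/2) = (1/11)^(1/2) = 0.301511
Step 3: Holder bound = ||f||_p * ||g||_q = 0.258199 * 0.301511 = 0.07785
Verification: 0.076923 <= 0.07785 (Holder holds)


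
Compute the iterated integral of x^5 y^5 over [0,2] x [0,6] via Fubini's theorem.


By Fubini's theorem, the double integral factors as a product of single integrals:
Step 1: integral_0^2 x^5 dx = [x^6/6] from 0 to 2
     = 2^6/6 = 10.666667
Step 2: integral_0^6 y^5 dy = [y^6/6] from 0 to 6
     = 6^6/6 = 7776
Step 3: Double integral = 10.666667 * 7776 = 82944


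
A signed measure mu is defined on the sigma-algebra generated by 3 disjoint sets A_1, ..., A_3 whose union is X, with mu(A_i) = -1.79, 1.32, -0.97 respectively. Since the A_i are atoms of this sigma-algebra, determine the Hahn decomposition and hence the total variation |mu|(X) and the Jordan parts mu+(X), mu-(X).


Step 1: Every measurable set is a union of atoms (the cells / points), so a Hahn decomposition is
  obtained by grouping atoms by sign: P = union of atoms with mu > 0, N = union of the remaining atoms.
  Atoms in P (indices): 2;  atoms in N (indices): 1, 3
  Positive values: 1.32
  Negative values: -1.79, -0.97
Step 2: mu+(X) = mu(P) = sum of positive atom values = 1.32
Step 3: mu-(X) = -mu(N) = sum of |negative atom values| = 2.76
Step 4: |mu|(X) = mu+(X) + mu-(X) = 1.32 + 2.76 = 4.08


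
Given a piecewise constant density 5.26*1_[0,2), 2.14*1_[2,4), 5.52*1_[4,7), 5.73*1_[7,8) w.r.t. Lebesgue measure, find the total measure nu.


Integrate each piece of the Radon-Nikodym derivative:
Step 1: integral_0^2 5.26 dx = 5.26*(2-0) = 5.26*2 = 10.52
Step 2: integral_2^4 2.14 dx = 2.14*(4-2) = 2.14*2 = 4.28
Step 3: integral_4^7 5.52 dx = 5.52*(7-4) = 5.52*3 = 16.56
Step 4: integral_7^8 5.73 dx = 5.73*(8-7) = 5.73*1 = 5.73
Total: 10.52 + 4.28 + 16.56 + 5.73 = 37.09


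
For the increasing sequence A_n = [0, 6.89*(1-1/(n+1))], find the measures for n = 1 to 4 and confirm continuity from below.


By continuity of measure from below: if A_n increases to A, then m(A_n) -> m(A).
Here A = [0, 6.89], so m(A) = 6.89
Step 1: a_1 = 6.89*(1 - 1/2) = 3.445, m(A_1) = 3.445
Step 2: a_2 = 6.89*(1 - 1/3) = 4.5933, m(A_2) = 4.5933
Step 3: a_3 = 6.89*(1 - 1/4) = 5.1675, m(A_3) = 5.1675
Step 4: a_4 = 6.89*(1 - 1/5) = 5.512, m(A_4) = 5.512
Limit: m(A_n) -> m([0,6.89]) = 6.89


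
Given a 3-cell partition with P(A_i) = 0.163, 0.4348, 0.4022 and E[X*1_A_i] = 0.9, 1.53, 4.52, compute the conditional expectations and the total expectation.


For each cell A_i: E[X|A_i] = E[X*1_A_i] / P(A_i)
Step 1: E[X|A_1] = 0.9 / 0.163 = 5.521472
Step 2: E[X|A_2] = 1.53 / 0.4348 = 3.518859
Step 3: E[X|A_3] = 4.52 / 0.4022 = 11.23819
Verification: E[X] = sum E[X*1_A_i] = 0.9 + 1.53 + 4.52 = 6.95


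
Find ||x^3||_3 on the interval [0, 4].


Step 1: ||f||_3 = (integral_0^4 |x^3|^3 dx)^(1/3)
     = (integral_0^4 x^9 dx)^(1/3)
Step 2: integral_0^4 x^9 dx = [x^10/(10)] from 0 to 4 = 4^10/10
     = 1048576/10 = 104857.6
Step 3: ||f||_3 = (104857.6)^(1/3) = 47.155603


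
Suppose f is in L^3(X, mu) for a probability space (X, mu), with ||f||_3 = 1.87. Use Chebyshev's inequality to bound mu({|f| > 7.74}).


Chebyshev/Markov inequality: mu(|f| > eps) <= (||f||_p / eps)^p
Step 1: ||f||_3 / eps = 1.87 / 7.74 = 0.241602
Step 2: Raise to power p = 3:
  (0.241602)^3 = 0.014103
Step 3: Therefore mu(|f| > 7.74) <= 0.014103


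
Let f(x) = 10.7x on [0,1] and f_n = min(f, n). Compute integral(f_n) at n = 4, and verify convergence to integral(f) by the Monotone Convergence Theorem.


f(x) = 10.7x on [0,1]; f_n(x) = min(10.7x, n). At n = 4:
Step 1: f(x) reaches 4 at x = 4/10.7 = 0.373832
Step 2: integral(f_4) = integral(10.7x, 0, 0.373832) + integral(4, 0.373832, 1)
       = 10.7*0.373832^2/2 + 4*(1 - 0.373832)
       = 0.747664 + 2.504673
       = 3.252336
Step 3: As n -> infinity, f_n increases to f, so by MCT integral(f_n) -> integral(f) = 10.7/2 = 5.35.
Convergence: integral(f_4) = 3.252336 -> 5.35 as n -> infinity


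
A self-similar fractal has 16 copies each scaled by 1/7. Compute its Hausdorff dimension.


For a self-similar set with N copies scaled by 1/r:
dim_H = log(N)/log(r) = log(16)/log(7)
= 2.772589/1.94591
= 1.424829


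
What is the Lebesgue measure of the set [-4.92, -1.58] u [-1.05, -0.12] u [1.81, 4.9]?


For pairwise disjoint intervals, m(union) = sum of lengths.
= (-1.58 - -4.92) + (-0.12 - -1.05) + (4.9 - 1.81)
= 3.34 + 0.93 + 3.09
= 7.36


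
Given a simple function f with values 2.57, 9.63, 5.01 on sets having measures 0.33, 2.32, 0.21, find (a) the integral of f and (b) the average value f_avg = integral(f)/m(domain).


Step 1: Integral = sum(value_i * measure_i)
= 2.57*0.33 + 9.63*2.32 + 5.01*0.21
= 0.8481 + 22.3416 + 1.0521
= 24.2418
Step 2: Total measure of domain = 0.33 + 2.32 + 0.21 = 2.86
Step 3: Average value = 24.2418 / 2.86 = 8.476154


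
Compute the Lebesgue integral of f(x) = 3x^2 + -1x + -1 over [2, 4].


The Lebesgue integral of a Riemann-integrable function agrees with the Riemann integral.
Antiderivative F(x) = (3/3)x^3 + (-1/2)x^2 + -1x
F(4) = (3/3)*4^3 + (-1/2)*4^2 + -1*4
     = (3/3)*64 + (-1/2)*16 + -1*4
     = 64 + -8 + -4
     = 52
F(2) = 4
Integral = F(4) - F(2) = 52 - 4 = 48


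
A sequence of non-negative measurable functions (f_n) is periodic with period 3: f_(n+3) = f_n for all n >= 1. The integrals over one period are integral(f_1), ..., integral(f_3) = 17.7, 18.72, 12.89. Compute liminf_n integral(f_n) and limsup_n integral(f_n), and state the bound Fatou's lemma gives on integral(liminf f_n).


The sequence (integral(f_n)) is periodic with period 3, repeating the values 17.7, 18.72, 12.89 indefinitely.
Step 1: For a periodic sequence, every tail (a_m, a_(m+1), ...) contains all 3 period values infinitely often.
Step 2: Hence inf of every tail = min of the period values = min(17.7, 18.72, 12.89) = 12.89.
        liminf_n integral(f_n) = sup over m of (inf of tail from m) = 12.89.
Step 3: Similarly sup of every tail = max of the period values = 18.72.
        limsup_n integral(f_n) = 18.72.
Step 4: Fatou's lemma: integral(liminf_n f_n) <= liminf_n integral(f_n) = 12.89.
        So the integral of the pointwise liminf is at most 12.89.


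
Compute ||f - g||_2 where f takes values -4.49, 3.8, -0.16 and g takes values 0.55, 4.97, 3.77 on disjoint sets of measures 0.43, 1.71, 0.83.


Step 1: Compute differences f_i - g_i:
  -4.49 - 0.55 = -5.04
  3.8 - 4.97 = -1.17
  -0.16 - 3.77 = -3.93
Step 2: Compute |diff|^2 * measure for each set:
  |-5.04|^2 * 0.43 = 25.4016 * 0.43 = 10.922688
  |-1.17|^2 * 1.71 = 1.3689 * 1.71 = 2.340819
  |-3.93|^2 * 0.83 = 15.4449 * 0.83 = 12.819267
Step 3: Sum = 26.082774
Step 4: ||f-g||_2 = (26.082774)^(1/2) = 5.10713


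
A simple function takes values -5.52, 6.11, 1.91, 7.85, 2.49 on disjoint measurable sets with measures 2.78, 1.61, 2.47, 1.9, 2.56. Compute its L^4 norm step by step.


Step 1: Compute |f_i|^4 for each value:
  |-5.52|^4 = 928.445276
  |6.11|^4 = 1393.68569
  |1.91|^4 = 13.308634
  |7.85|^4 = 3797.332506
  |2.49|^4 = 38.44124
Step 2: Multiply by measures and sum:
  928.445276 * 2.78 = 2581.077868
  1393.68569 * 1.61 = 2243.833962
  13.308634 * 2.47 = 32.872325
  3797.332506 * 1.9 = 7214.931762
  38.44124 * 2.56 = 98.409574
Sum = 2581.077868 + 2243.833962 + 32.872325 + 7214.931762 + 98.409574 = 12171.125491
Step 3: Take the p-th root:
||f||_4 = (12171.125491)^(1/4) = 10.503467


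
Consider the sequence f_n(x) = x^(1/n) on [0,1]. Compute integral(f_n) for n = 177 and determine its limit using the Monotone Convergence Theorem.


At n = 177: f_177(x) = x^(1/177).
Step 1: integral(x^(1/177), 0, 1) = [x^(1/177+1) / (1/177+1)] from 0 to 1
     = 1 / (1/177 + 1) = 1 / ((177+1)/177) = 177/(177+1)
     = 177/178 = 0.994382
Step 2: As n -> infinity, f_n(x) = x^(1/n) -> 1 for x in (0,1], and f_n is increasing in n.
By MCT, lim_n integral(f_n) = integral(lim_n f_n) = integral(1, 0, 1) = 1.
Step 3: Verify convergence: 177/178 = 0.994382 -> 1


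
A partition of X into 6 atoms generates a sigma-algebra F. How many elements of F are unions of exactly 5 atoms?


Each element of F is a union of some subset of the 6 atoms.
Elements that are unions of exactly 5 atoms correspond to 5-element subsets of the 6 atoms.
Count = C(6, 5) = 6! / (5! * 1!) = 6.


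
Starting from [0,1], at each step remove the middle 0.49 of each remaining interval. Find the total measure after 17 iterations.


Step 1: At each step, fraction remaining = 1 - 0.49 = 0.51
Step 2: After 17 steps, measure = (0.51)^17
Result = 1.068299e-05


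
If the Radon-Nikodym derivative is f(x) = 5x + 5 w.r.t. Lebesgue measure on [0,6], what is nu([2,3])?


nu(A) = integral_A (dnu/dmu) dmu = integral_2^3 (5x + 5) dx
Step 1: Antiderivative F(x) = (5/2)x^2 + 5x
Step 2: F(3) = (5/2)*3^2 + 5*3 = 22.5 + 15 = 37.5
Step 3: F(2) = (5/2)*2^2 + 5*2 = 10 + 10 = 20
Step 4: nu([2,3]) = F(3) - F(2) = 37.5 - 20 = 17.5


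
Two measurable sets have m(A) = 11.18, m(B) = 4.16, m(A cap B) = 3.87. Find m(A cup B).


By inclusion-exclusion: m(A u B) = m(A) + m(B) - m(A n B)
= 11.18 + 4.16 - 3.87
= 11.47


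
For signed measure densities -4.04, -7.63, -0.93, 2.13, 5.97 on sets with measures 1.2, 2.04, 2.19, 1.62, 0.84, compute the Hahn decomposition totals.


Step 1: Compute signed measure on each set:
  Set 1: -4.04 * 1.2 = -4.848
  Set 2: -7.63 * 2.04 = -15.5652
  Set 3: -0.93 * 2.19 = -2.0367
  Set 4: 2.13 * 1.62 = 3.4506
  Set 5: 5.97 * 0.84 = 5.0148
Step 2: Total signed measure = (-4.848) + (-15.5652) + (-2.0367) + (3.4506) + (5.0148)
     = -13.9845
Step 3: Positive part mu+(X) = sum of positive contributions = 8.4654
Step 4: Negative part mu-(X) = |sum of negative contributions| = 22.4499


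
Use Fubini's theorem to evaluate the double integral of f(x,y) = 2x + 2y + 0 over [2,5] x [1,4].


By Fubini, integrate in x first, then y.
Step 1: Fix y, integrate over x in [2,5]:
  integral(2x + 2y + 0, x=2..5)
  = 2*(5^2 - 2^2)/2 + (2y + 0)*(5 - 2)
  = 21 + (2y + 0)*3
  = 21 + 6y + 0
  = 21 + 6y
Step 2: Integrate over y in [1,4]:
  integral(21 + 6y, y=1..4)
  = 21*3 + 6*(4^2 - 1^2)/2
  = 63 + 45
  = 108


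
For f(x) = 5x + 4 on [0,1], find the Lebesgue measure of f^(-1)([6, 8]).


f^(-1)([6, 8]) = {x : 6 <= 5x + 4 <= 8}
Solving: (6 - 4)/5 <= x <= (8 - 4)/5
= [0.4, 0.8]
Intersecting with [0,1]: [0.4, 0.8]
Measure = 0.8 - 0.4 = 0.4


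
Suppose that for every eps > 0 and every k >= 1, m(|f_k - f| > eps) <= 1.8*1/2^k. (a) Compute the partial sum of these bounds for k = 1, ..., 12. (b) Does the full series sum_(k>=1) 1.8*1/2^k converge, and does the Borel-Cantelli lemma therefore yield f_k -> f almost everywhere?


Step 1: List the terms 1.8*1/2^k for k = 1 to 12:
  k=1: 0.9
  k=2: 0.45
  k=3: 0.225
  k=4: 0.1125
  k=5: 0.05625
  k=6: 0.028125
  k=7: 0.014063
  k=8: 0.007031
  k=9: 0.003516
  k=10: 0.001758
  k=11: 8.789063e-04
  k=12: 4.394531e-04
Step 2: Partial sum = 0.9 + 0.45 + 0.225 + 0.1125 + 0.05625 + 0.028125 + 0.014063 + 0.007031 + 0.003516 + 0.001758 + 8.789063e-04 + 4.394531e-04
     = 1.799561
Step 3: The full series sum_(k>=1) 1.8*1/2^k converges (geometric series with ratio 1/2 < 1; a constant multiple of a convergent series converges).
Step 4: Fix eps > 0. Since sum_k m(|f_k - f| > eps) < infinity, the Borel-Cantelli lemma gives
        m(limsup_k {|f_k - f| > eps}) = 0, i.e. for a.e. x, |f_k(x) - f(x)| <= eps for all large k.
        Applying this with eps = 1/j for j = 1, 2, ... and intersecting the countably many full-measure sets,
        for a.e. x we get limsup_k |f_k(x) - f(x)| <= 1/j for every j, hence f_k -> f almost everywhere.
Conclusion: series converges; Borel-Cantelli yields f_k -> f a.e.


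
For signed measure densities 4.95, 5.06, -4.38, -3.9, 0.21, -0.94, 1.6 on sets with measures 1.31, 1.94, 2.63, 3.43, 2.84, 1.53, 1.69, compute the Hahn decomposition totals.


Step 1: Compute signed measure on each set:
  Set 1: 4.95 * 1.31 = 6.4845
  Set 2: 5.06 * 1.94 = 9.8164
  Set 3: -4.38 * 2.63 = -11.5194
  Set 4: -3.9 * 3.43 = -13.377
  Set 5: 0.21 * 2.84 = 0.5964
  Set 6: -0.94 * 1.53 = -1.4382
  Set 7: 1.6 * 1.69 = 2.704
Step 2: Total signed measure = (6.4845) + (9.8164) + (-11.5194) + (-13.377) + (0.5964) + (-1.4382) + (2.704)
     = -6.7333
Step 3: Positive part mu+(X) = sum of positive contributions = 19.6013
Step 4: Negative part mu-(X) = |sum of negative contributions| = 26.3346


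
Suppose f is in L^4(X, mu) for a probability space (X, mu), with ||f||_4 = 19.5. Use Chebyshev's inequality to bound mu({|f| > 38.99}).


Chebyshev/Markov inequality: mu(|f| > eps) <= (||f||_p / eps)^p
Step 1: ||f||_4 / eps = 19.5 / 38.99 = 0.500128
Step 2: Raise to power p = 4:
  (0.500128)^4 = 0.062564
Step 3: Therefore mu(|f| > 38.99) <= 0.062564


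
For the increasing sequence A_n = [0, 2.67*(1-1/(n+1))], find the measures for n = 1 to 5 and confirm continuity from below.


By continuity of measure from below: if A_n increases to A, then m(A_n) -> m(A).
Here A = [0, 2.67], so m(A) = 2.67
Step 1: a_1 = 2.67*(1 - 1/2) = 1.335, m(A_1) = 1.335
Step 2: a_2 = 2.67*(1 - 1/3) = 1.78, m(A_2) = 1.78
Step 3: a_3 = 2.67*(1 - 1/4) = 2.0025, m(A_3) = 2.0025
Step 4: a_4 = 2.67*(1 - 1/5) = 2.136, m(A_4) = 2.136
Step 5: a_5 = 2.67*(1 - 1/6) = 2.225, m(A_5) = 2.225
Limit: m(A_n) -> m([0,2.67]) = 2.67


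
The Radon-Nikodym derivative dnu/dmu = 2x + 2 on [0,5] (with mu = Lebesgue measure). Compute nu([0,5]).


nu(A) = integral_A (dnu/dmu) dmu = integral_0^5 (2x + 2) dx
Step 1: Antiderivative F(x) = (2/2)x^2 + 2x
Step 2: F(5) = (2/2)*5^2 + 2*5 = 25 + 10 = 35
Step 3: F(0) = (2/2)*0^2 + 2*0 = 0.0 + 0 = 0.0
Step 4: nu([0,5]) = F(5) - F(0) = 35 - 0.0 = 35


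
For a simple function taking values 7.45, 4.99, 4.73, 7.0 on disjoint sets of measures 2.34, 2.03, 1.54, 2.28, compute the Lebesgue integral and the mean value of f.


Step 1: Integral = sum(value_i * measure_i)
= 7.45*2.34 + 4.99*2.03 + 4.73*1.54 + 7.0*2.28
= 17.433 + 10.1297 + 7.2842 + 15.96
= 50.8069
Step 2: Total measure of domain = 2.34 + 2.03 + 1.54 + 2.28 = 8.19
Step 3: Average value = 50.8069 / 8.19 = 6.203529


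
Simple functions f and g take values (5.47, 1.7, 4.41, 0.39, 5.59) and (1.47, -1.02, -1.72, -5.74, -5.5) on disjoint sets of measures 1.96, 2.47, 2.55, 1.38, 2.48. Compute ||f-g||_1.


Step 1: Compute differences f_i - g_i:
  5.47 - 1.47 = 4
  1.7 - -1.02 = 2.72
  4.41 - -1.72 = 6.13
  0.39 - -5.74 = 6.13
  5.59 - -5.5 = 11.09
Step 2: Compute |diff|^1 * measure for each set:
  |4|^1 * 1.96 = 4 * 1.96 = 7.84
  |2.72|^1 * 2.47 = 2.72 * 2.47 = 6.7184
  |6.13|^1 * 2.55 = 6.13 * 2.55 = 15.6315
  |6.13|^1 * 1.38 = 6.13 * 1.38 = 8.4594
  |11.09|^1 * 2.48 = 11.09 * 2.48 = 27.5032
Step 3: Sum = 66.1525
Step 4: ||f-g||_1 = (66.1525)^(1/1) = 66.1525


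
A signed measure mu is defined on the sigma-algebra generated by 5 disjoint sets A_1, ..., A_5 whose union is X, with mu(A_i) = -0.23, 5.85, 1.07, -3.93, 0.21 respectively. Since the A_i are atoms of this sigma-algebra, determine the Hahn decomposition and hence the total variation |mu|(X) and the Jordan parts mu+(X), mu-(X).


Step 1: Every measurable set is a union of atoms (the cells / points), so a Hahn decomposition is
  obtained by grouping atoms by sign: P = union of atoms with mu > 0, N = union of the remaining atoms.
  Atoms in P (indices): 2, 3, 5;  atoms in N (indices): 1, 4
  Positive values: 5.85, 1.07, 0.21
  Negative values: -0.23, -3.93
Step 2: mu+(X) = mu(P) = sum of positive atom values = 7.13
Step 3: mu-(X) = -mu(N) = sum of |negative atom values| = 4.16
Step 4: |mu|(X) = mu+(X) + mu-(X) = 7.13 + 4.16 = 11.29


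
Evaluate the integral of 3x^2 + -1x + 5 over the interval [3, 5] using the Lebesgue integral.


The Lebesgue integral of a Riemann-integrable function agrees with the Riemann integral.
Antiderivative F(x) = (3/3)x^3 + (-1/2)x^2 + 5x
F(5) = (3/3)*5^3 + (-1/2)*5^2 + 5*5
     = (3/3)*125 + (-1/2)*25 + 5*5
     = 125 + -12.5 + 25
     = 137.5
F(3) = 37.5
Integral = F(5) - F(3) = 137.5 - 37.5 = 100


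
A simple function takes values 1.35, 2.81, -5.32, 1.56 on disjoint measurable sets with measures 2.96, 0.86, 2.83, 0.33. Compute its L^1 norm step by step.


Step 1: Compute |f_i|^1 for each value:
  |1.35|^1 = 1.35
  |2.81|^1 = 2.81
  |-5.32|^1 = 5.32
  |1.56|^1 = 1.56
Step 2: Multiply by measures and sum:
  1.35 * 2.96 = 3.996
  2.81 * 0.86 = 2.4166
  5.32 * 2.83 = 15.0556
  1.56 * 0.33 = 0.5148
Sum = 3.996 + 2.4166 + 15.0556 + 0.5148 = 21.983
Step 3: Take the p-th root:
||f||_1 = (21.983)^(1/1) = 21.983


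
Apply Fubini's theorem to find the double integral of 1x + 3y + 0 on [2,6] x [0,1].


By Fubini, integrate in x first, then y.
Step 1: Fix y, integrate over x in [2,6]:
  integral(1x + 3y + 0, x=2..6)
  = 1*(6^2 - 2^2)/2 + (3y + 0)*(6 - 2)
  = 16 + (3y + 0)*4
  = 16 + 12y + 0
  = 16 + 12y
Step 2: Integrate over y in [0,1]:
  integral(16 + 12y, y=0..1)
  = 16*1 + 12*(1^2 - 0^2)/2
  = 16 + 6
  = 22


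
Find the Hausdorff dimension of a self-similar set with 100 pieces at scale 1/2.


For a self-similar set with N copies scaled by 1/r:
dim_H = log(N)/log(r) = log(100)/log(2)
= 4.60517/0.693147
= 6.643856


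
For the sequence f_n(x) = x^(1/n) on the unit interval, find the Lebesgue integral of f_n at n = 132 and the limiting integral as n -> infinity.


At n = 132: f_132(x) = x^(1/132).
Step 1: integral(x^(1/132), 0, 1) = [x^(1/132+1) / (1/132+1)] from 0 to 1
     = 1 / (1/132 + 1) = 1 / ((132+1)/132) = 132/(132+1)
     = 132/133 = 0.992481
Step 2: As n -> infinity, f_n(x) = x^(1/n) -> 1 for x in (0,1], and f_n is increasing in n.
By MCT, lim_n integral(f_n) = integral(lim_n f_n) = integral(1, 0, 1) = 1.
Step 3: Verify convergence: 132/133 = 0.992481 -> 1


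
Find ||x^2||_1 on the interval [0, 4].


Step 1: ||f||_1 = (integral_0^4 |x^2|^1 dx)^(1/1)
     = (integral_0^4 x^2 dx)^(1/1)
Step 2: integral_0^4 x^2 dx = [x^3/(3)] from 0 to 4 = 4^3/3
     = 64/3 = 21.333333
Step 3: ||f||_1 = (21.333333)^(1/1) = 21.333333


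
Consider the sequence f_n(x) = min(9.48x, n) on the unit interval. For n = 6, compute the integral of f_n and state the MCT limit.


f(x) = 9.48x on [0,1]; f_n(x) = min(9.48x, n). At n = 6:
Step 1: f(x) reaches 6 at x = 6/9.48 = 0.632911
Step 2: integral(f_6) = integral(9.48x, 0, 0.632911) + integral(6, 0.632911, 1)
       = 9.48*0.632911^2/2 + 6*(1 - 0.632911)
       = 1.898734 + 2.202532
       = 4.101266
Step 3: As n -> infinity, f_n increases to f, so by MCT integral(f_n) -> integral(f) = 9.48/2 = 4.74.
Convergence: integral(f_6) = 4.101266 -> 4.74 as n -> infinity


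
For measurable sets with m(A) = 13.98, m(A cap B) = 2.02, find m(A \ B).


m(A \ B) = m(A) - m(A n B)
= 13.98 - 2.02
= 11.96


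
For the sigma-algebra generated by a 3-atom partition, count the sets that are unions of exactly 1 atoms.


Each element of F is a union of some subset of the 3 atoms.
Elements that are unions of exactly 1 atoms correspond to 1-element subsets of the 3 atoms.
Count = C(3, 1) = 3! / (1! * 2!) = 3.


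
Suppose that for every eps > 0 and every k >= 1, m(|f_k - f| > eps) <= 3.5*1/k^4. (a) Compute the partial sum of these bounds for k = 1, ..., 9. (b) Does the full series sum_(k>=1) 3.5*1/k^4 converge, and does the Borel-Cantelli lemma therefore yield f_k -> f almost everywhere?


Step 1: List the terms 3.5*1/k^4 for k = 1 to 9:
  k=1: 3.5
  k=2: 0.21875
  k=3: 0.04321
  k=4: 0.013672
  k=5: 0.0056
  k=6: 0.002701
  k=7: 0.001458
  k=8: 8.544922e-04
  k=9: 5.334553e-04
Step 2: Partial sum = 3.5 + 0.21875 + 0.04321 + 0.013672 + 0.0056 + 0.002701 + 0.001458 + 8.544922e-04 + 5.334553e-04
     = 3.786778
Step 3: The full series sum_(k>=1) 3.5*1/k^4 converges (p-series with p = 4 > 1; a constant multiple of a convergent series converges).
Step 4: Fix eps > 0. Since sum_k m(|f_k - f| > eps) < infinity, the Borel-Cantelli lemma gives
        m(limsup_k {|f_k - f| > eps}) = 0, i.e. for a.e. x, |f_k(x) - f(x)| <= eps for all large k.
        Applying this with eps = 1/j for j = 1, 2, ... and intersecting the countably many full-measure sets,
        for a.e. x we get limsup_k |f_k(x) - f(x)| <= 1/j for every j, hence f_k -> f almost everywhere.
Conclusion: series converges; Borel-Cantelli yields f_k -> f a.e.


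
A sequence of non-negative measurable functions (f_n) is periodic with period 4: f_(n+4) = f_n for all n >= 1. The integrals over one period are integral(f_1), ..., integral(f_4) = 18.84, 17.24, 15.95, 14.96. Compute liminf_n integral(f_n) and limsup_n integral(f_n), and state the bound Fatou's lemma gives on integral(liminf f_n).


The sequence (integral(f_n)) is periodic with period 4, repeating the values 18.84, 17.24, 15.95, 14.96 indefinitely.
Step 1: For a periodic sequence, every tail (a_m, a_(m+1), ...) contains all 4 period values infinitely often.
Step 2: Hence inf of every tail = min of the period values = min(18.84, 17.24, 15.95, 14.96) = 14.96.
        liminf_n integral(f_n) = sup over m of (inf of tail from m) = 14.96.
Step 3: Similarly sup of every tail = max of the period values = 18.84.
        limsup_n integral(f_n) = 18.84.
Step 4: Fatou's lemma: integral(liminf_n f_n) <= liminf_n integral(f_n) = 14.96.
        So the integral of the pointwise liminf is at most 14.96.


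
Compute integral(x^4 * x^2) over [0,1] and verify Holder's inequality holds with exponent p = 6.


Step 1: Exact integral of f*g = integral(x^6, 0, 1) = 1/7
     = 0.142857
Step 2: Holder bound with p=6, q=1.2:
  ||f||_p = (integral x^24 dx)^(1/6) = (1/25)^(1/6) = 0.584804
  ||g||_q = (integral x^2.4 dx)^(1/1.2) = (1/3.4)^(1/1.2) = 0.360662
Step 3: Holder bound = ||f||_p * ||g||_q = 0.584804 * 0.360662 = 0.210917
Verification: 0.142857 <= 0.210917 (Holder holds)


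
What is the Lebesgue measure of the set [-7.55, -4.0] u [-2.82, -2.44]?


For pairwise disjoint intervals, m(union) = sum of lengths.
= (-4.0 - -7.55) + (-2.44 - -2.82)
= 3.55 + 0.38
= 3.93


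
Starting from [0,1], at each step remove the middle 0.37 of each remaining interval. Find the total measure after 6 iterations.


Step 1: At each step, fraction remaining = 1 - 0.37 = 0.63
Step 2: After 6 steps, measure = (0.63)^6
Step 3: Computing the power step by step:
  After step 1: 0.63
  After step 2: 0.3969
  After step 3: 0.250047
  After step 4: 0.15753
  After step 5: 0.099244
  ...
Result = 0.062524


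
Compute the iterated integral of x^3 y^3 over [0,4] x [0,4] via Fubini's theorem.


By Fubini's theorem, the double integral factors as a product of single integrals:
Step 1: integral_0^4 x^3 dx = [x^4/4] from 0 to 4
     = 4^4/4 = 64
Step 2: integral_0^4 y^3 dy = [y^4/4] from 0 to 4
     = 4^4/4 = 64
Step 3: Double integral = 64 * 64 = 4096


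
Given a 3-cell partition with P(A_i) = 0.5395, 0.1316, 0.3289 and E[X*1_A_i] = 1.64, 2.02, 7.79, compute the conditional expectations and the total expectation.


For each cell A_i: E[X|A_i] = E[X*1_A_i] / P(A_i)
Step 1: E[X|A_1] = 1.64 / 0.5395 = 3.039852
Step 2: E[X|A_2] = 2.02 / 0.1316 = 15.349544
Step 3: E[X|A_3] = 7.79 / 0.3289 = 23.685011
Verification: E[X] = sum E[X*1_A_i] = 1.64 + 2.02 + 7.79 = 11.45


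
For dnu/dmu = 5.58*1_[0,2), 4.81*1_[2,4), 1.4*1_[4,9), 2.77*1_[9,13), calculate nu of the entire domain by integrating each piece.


Integrate each piece of the Radon-Nikodym derivative:
Step 1: integral_0^2 5.58 dx = 5.58*(2-0) = 5.58*2 = 11.16
Step 2: integral_2^4 4.81 dx = 4.81*(4-2) = 4.81*2 = 9.62
Step 3: integral_4^9 1.4 dx = 1.4*(9-4) = 1.4*5 = 7
Step 4: integral_9^13 2.77 dx = 2.77*(13-9) = 2.77*4 = 11.08
Total: 11.16 + 9.62 + 7 + 11.08 = 38.86


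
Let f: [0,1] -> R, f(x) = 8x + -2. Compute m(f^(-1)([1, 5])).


f^(-1)([1, 5]) = {x : 1 <= 8x + -2 <= 5}
Solving: (1 - -2)/8 <= x <= (5 - -2)/8
= [0.375, 0.875]
Intersecting with [0,1]: [0.375, 0.875]
Measure = 0.875 - 0.375 = 0.5


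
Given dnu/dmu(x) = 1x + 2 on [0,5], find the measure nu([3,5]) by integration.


nu(A) = integral_A (dnu/dmu) dmu = integral_3^5 (1x + 2) dx
Step 1: Antiderivative F(x) = (1/2)x^2 + 2x
Step 2: F(5) = (1/2)*5^2 + 2*5 = 12.5 + 10 = 22.5
Step 3: F(3) = (1/2)*3^2 + 2*3 = 4.5 + 6 = 10.5
Step 4: nu([3,5]) = F(5) - F(3) = 22.5 - 10.5 = 12


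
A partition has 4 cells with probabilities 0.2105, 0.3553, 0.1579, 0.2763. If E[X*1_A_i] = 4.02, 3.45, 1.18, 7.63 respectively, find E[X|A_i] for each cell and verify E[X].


For each cell A_i: E[X|A_i] = E[X*1_A_i] / P(A_i)
Step 1: E[X|A_1] = 4.02 / 0.2105 = 19.097387
Step 2: E[X|A_2] = 3.45 / 0.3553 = 9.710104
Step 3: E[X|A_3] = 1.18 / 0.1579 = 7.473084
Step 4: E[X|A_4] = 7.63 / 0.2763 = 27.614911
Verification: E[X] = sum E[X*1_A_i] = 4.02 + 3.45 + 1.18 + 7.63 = 16.28


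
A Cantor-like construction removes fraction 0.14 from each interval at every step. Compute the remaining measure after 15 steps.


Step 1: At each step, fraction remaining = 1 - 0.14 = 0.86
Step 2: After 15 steps, measure = (0.86)^15
Result = 0.104106


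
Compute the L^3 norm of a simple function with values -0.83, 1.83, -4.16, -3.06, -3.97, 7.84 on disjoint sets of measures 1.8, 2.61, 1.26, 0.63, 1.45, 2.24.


Step 1: Compute |f_i|^3 for each value:
  |-0.83|^3 = 0.571787
  |1.83|^3 = 6.128487
  |-4.16|^3 = 71.991296
  |-3.06|^3 = 28.652616
  |-3.97|^3 = 62.570773
  |7.84|^3 = 481.890304
Step 2: Multiply by measures and sum:
  0.571787 * 1.8 = 1.029217
  6.128487 * 2.61 = 15.995351
  71.991296 * 1.26 = 90.709033
  28.652616 * 0.63 = 18.051148
  62.570773 * 1.45 = 90.727621
  481.890304 * 2.24 = 1079.434281
Sum = 1.029217 + 15.995351 + 90.709033 + 18.051148 + 90.727621 + 1079.434281 = 1295.946651
Step 3: Take the p-th root:
||f||_3 = (1295.946651)^(1/3) = 10.902574


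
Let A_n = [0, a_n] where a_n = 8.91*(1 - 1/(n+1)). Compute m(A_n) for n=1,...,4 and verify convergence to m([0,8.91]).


By continuity of measure from below: if A_n increases to A, then m(A_n) -> m(A).
Here A = [0, 8.91], so m(A) = 8.91
Step 1: a_1 = 8.91*(1 - 1/2) = 4.455, m(A_1) = 4.455
Step 2: a_2 = 8.91*(1 - 1/3) = 5.94, m(A_2) = 5.94
Step 3: a_3 = 8.91*(1 - 1/4) = 6.6825, m(A_3) = 6.6825
Step 4: a_4 = 8.91*(1 - 1/5) = 7.128, m(A_4) = 7.128
Limit: m(A_n) -> m([0,8.91]) = 8.91


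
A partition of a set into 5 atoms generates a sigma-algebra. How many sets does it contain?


Each element of the sigma-algebra is a union of some subset of the 5 atoms.
The number of such subsets is 2^5 = 32.


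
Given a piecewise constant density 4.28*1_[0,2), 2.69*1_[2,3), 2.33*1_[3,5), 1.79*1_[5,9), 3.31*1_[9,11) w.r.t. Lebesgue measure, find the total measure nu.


Integrate each piece of the Radon-Nikodym derivative:
Step 1: integral_0^2 4.28 dx = 4.28*(2-0) = 4.28*2 = 8.56
Step 2: integral_2^3 2.69 dx = 2.69*(3-2) = 2.69*1 = 2.69
Step 3: integral_3^5 2.33 dx = 2.33*(5-3) = 2.33*2 = 4.66
Step 4: integral_5^9 1.79 dx = 1.79*(9-5) = 1.79*4 = 7.16
Step 5: integral_9^11 3.31 dx = 3.31*(11-9) = 3.31*2 = 6.62
Total: 8.56 + 2.69 + 4.66 + 7.16 + 6.62 = 29.69


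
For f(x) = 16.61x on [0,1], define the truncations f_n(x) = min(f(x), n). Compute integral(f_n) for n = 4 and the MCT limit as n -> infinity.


f(x) = 16.61x on [0,1]; f_n(x) = min(16.61x, n). At n = 4:
Step 1: f(x) reaches 4 at x = 4/16.61 = 0.240819
Step 2: integral(f_4) = integral(16.61x, 0, 0.240819) + integral(4, 0.240819, 1)
       = 16.61*0.240819^2/2 + 4*(1 - 0.240819)
       = 0.481638 + 3.036725
       = 3.518362
Step 3: As n -> infinity, f_n increases to f, so by MCT integral(f_n) -> integral(f) = 16.61/2 = 8.305.
Convergence: integral(f_4) = 3.518362 -> 8.305 as n -> infinity


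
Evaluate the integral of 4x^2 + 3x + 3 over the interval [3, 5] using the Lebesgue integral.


The Lebesgue integral of a Riemann-integrable function agrees with the Riemann integral.
Antiderivative F(x) = (4/3)x^3 + (3/2)x^2 + 3x
F(5) = (4/3)*5^3 + (3/2)*5^2 + 3*5
     = (4/3)*125 + (3/2)*25 + 3*5
     = 166.666667 + 37.5 + 15
     = 219.166667
F(3) = 58.5
Integral = F(5) - F(3) = 219.166667 - 58.5 = 160.666667


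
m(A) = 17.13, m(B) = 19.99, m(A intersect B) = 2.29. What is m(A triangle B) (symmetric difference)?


m(A Delta B) = m(A) + m(B) - 2*m(A n B)
= 17.13 + 19.99 - 2*2.29
= 17.13 + 19.99 - 4.58
= 32.54


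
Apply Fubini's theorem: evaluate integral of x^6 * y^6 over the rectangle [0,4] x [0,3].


By Fubini's theorem, the double integral factors as a product of single integrals:
Step 1: integral_0^4 x^6 dx = [x^7/7] from 0 to 4
     = 4^7/7 = 2340.571429
Step 2: integral_0^3 y^6 dy = [y^7/7] from 0 to 3
     = 3^7/7 = 312.428571
Step 3: Double integral = 2340.571429 * 312.428571 = 731261.387755


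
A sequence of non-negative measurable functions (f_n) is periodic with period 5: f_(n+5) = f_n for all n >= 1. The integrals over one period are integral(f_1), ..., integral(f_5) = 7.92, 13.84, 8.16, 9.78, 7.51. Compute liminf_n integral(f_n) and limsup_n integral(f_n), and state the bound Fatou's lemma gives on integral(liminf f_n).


The sequence (integral(f_n)) is periodic with period 5, repeating the values 7.92, 13.84, 8.16, 9.78, 7.51 indefinitely.
Step 1: For a periodic sequence, every tail (a_m, a_(m+1), ...) contains all 5 period values infinitely often.
Step 2: Hence inf of every tail = min of the period values = min(7.92, 13.84, 8.16, 9.78, 7.51) = 7.51.
        liminf_n integral(f_n) = sup over m of (inf of tail from m) = 7.51.
Step 3: Similarly sup of every tail = max of the period values = 13.84.
        limsup_n integral(f_n) = 13.84.
Step 4: Fatou's lemma: integral(liminf_n f_n) <= liminf_n integral(f_n) = 7.51.
        So the integral of the pointwise liminf is at most 7.51.


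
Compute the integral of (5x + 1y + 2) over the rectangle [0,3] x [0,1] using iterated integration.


By Fubini, integrate in x first, then y.
Step 1: Fix y, integrate over x in [0,3]:
  integral(5x + 1y + 2, x=0..3)
  = 5*(3^2 - 0^2)/2 + (1y + 2)*(3 - 0)
  = 22.5 + (1y + 2)*3
  = 22.5 + 3y + 6
  = 28.5 + 3y
Step 2: Integrate over y in [0,1]:
  integral(28.5 + 3y, y=0..1)
  = 28.5*1 + 3*(1^2 - 0^2)/2
  = 28.5 + 1.5
  = 30


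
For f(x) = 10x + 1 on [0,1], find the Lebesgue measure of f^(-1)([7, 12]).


f^(-1)([7, 12]) = {x : 7 <= 10x + 1 <= 12}
Solving: (7 - 1)/10 <= x <= (12 - 1)/10
= [0.6, 1.1]
Intersecting with [0,1]: [0.6, 1]
Measure = 1 - 0.6 = 0.4


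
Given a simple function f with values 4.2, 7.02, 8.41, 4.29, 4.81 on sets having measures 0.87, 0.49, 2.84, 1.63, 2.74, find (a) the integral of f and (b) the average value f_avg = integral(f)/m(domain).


Step 1: Integral = sum(value_i * measure_i)
= 4.2*0.87 + 7.02*0.49 + 8.41*2.84 + 4.29*1.63 + 4.81*2.74
= 3.654 + 3.4398 + 23.8844 + 6.9927 + 13.1794
= 51.1503
Step 2: Total measure of domain = 0.87 + 0.49 + 2.84 + 1.63 + 2.74 = 8.57
Step 3: Average value = 51.1503 / 8.57 = 5.96853


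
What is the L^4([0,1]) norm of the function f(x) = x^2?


Step 1: ||f||_4 = (integral_0^1 |x^2|^4 dx)^(1/4)
     = (integral_0^1 x^8 dx)^(1/4)
Step 2: integral_0^1 x^8 dx = [x^9/(9)] from 0 to 1 = 1^9/9
     = 1/9 = 0.111111
Step 3: ||f||_4 = (0.111111)^(1/4) = 0.57735


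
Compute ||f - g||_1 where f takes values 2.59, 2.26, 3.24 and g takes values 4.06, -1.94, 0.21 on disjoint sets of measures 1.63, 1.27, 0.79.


Step 1: Compute differences f_i - g_i:
  2.59 - 4.06 = -1.47
  2.26 - -1.94 = 4.2
  3.24 - 0.21 = 3.03
Step 2: Compute |diff|^1 * measure for each set:
  |-1.47|^1 * 1.63 = 1.47 * 1.63 = 2.3961
  |4.2|^1 * 1.27 = 4.2 * 1.27 = 5.334
  |3.03|^1 * 0.79 = 3.03 * 0.79 = 2.3937
Step 3: Sum = 10.1238
Step 4: ||f-g||_1 = (10.1238)^(1/1) = 10.1238


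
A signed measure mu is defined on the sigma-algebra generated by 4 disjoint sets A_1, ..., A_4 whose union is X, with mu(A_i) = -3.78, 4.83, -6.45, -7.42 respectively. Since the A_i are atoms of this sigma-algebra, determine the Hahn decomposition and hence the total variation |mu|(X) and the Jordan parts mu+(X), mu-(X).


Step 1: Every measurable set is a union of atoms (the cells / points), so a Hahn decomposition is
  obtained by grouping atoms by sign: P = union of atoms with mu > 0, N = union of the remaining atoms.
  Atoms in P (indices): 2;  atoms in N (indices): 1, 3, 4
  Positive values: 4.83
  Negative values: -3.78, -6.45, -7.42
Step 2: mu+(X) = mu(P) = sum of positive atom values = 4.83
Step 3: mu-(X) = -mu(N) = sum of |negative atom values| = 17.65
Step 4: |mu|(X) = mu+(X) + mu-(X) = 4.83 + 17.65 = 22.48


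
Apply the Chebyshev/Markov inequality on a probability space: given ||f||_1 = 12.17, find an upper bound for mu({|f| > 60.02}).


Chebyshev/Markov inequality: mu(|f| > eps) <= (||f||_p / eps)^p
Step 1: ||f||_1 / eps = 12.17 / 60.02 = 0.202766
Step 2: Raise to power p = 1:
  (0.202766)^1 = 0.202766
Step 3: Therefore mu(|f| > 60.02) <= 0.202766


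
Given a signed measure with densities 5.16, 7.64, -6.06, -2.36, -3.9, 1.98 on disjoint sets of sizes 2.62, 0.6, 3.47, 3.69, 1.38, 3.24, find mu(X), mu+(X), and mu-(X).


Step 1: Compute signed measure on each set:
  Set 1: 5.16 * 2.62 = 13.5192
  Set 2: 7.64 * 0.6 = 4.584
  Set 3: -6.06 * 3.47 = -21.0282
  Set 4: -2.36 * 3.69 = -8.7084
  Set 5: -3.9 * 1.38 = -5.382
  Set 6: 1.98 * 3.24 = 6.4152
Step 2: Total signed measure = (13.5192) + (4.584) + (-21.0282) + (-8.7084) + (-5.382) + (6.4152)
     = -10.6002
Step 3: Positive part mu+(X) = sum of positive contributions = 24.5184
Step 4: Negative part mu-(X) = |sum of negative contributions| = 35.1186


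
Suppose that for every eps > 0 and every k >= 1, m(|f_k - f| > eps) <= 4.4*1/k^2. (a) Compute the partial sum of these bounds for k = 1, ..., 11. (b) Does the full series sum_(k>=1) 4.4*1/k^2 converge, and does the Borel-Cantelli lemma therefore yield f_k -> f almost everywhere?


Step 1: List the terms 4.4*1/k^2 for k = 1 to 11:
  k=1: 4.4
  k=2: 1.1
  k=3: 0.488889
  k=4: 0.275
  k=5: 0.176
  k=6: 0.122222
  k=7: 0.089796
  k=8: 0.06875
  k=9: 0.054321
  k=10: 0.044
  k=11: 0.036364
Step 2: Partial sum = 4.4 + 1.1 + 0.488889 + 0.275 + 0.176 + 0.122222 + 0.089796 + 0.06875 + 0.054321 + 0.044 + 0.036364
     = 6.855342
Step 3: The full series sum_(k>=1) 4.4*1/k^2 converges (p-series with p = 2 > 1; a constant multiple of a convergent series converges).
Step 4: Fix eps > 0. Since sum_k m(|f_k - f| > eps) < infinity, the Borel-Cantelli lemma gives
        m(limsup_k {|f_k - f| > eps}) = 0, i.e. for a.e. x, |f_k(x) - f(x)| <= eps for all large k.
        Applying this with eps = 1/j for j = 1, 2, ... and intersecting the countably many full-measure sets,
        for a.e. x we get limsup_k |f_k(x) - f(x)| <= 1/j for every j, hence f_k -> f almost everywhere.
Conclusion: series converges; Borel-Cantelli yields f_k -> f a.e.
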